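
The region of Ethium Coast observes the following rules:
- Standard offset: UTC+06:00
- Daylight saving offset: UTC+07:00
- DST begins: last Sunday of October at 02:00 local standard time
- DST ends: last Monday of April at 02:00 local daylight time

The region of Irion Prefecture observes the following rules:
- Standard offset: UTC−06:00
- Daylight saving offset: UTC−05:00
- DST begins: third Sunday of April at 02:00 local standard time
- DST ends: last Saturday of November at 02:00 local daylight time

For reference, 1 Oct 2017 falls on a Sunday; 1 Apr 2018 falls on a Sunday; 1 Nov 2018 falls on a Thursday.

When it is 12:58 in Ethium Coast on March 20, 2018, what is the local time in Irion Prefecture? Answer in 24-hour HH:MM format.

1 October 2017 is a Sunday, so Sundays fall on 1, 8, 15, 22, 29; the last is October 29.
1 April 2018 is a Sunday, so Mondays fall on 2, 9, 16, 23, 30; the last is April 30.
March 20, 2018 falls between 29 October 2017 and 30 April 2018, so daylight saving is in effect and Ethium Coast is at UTC+07:00.
12:58 Ethium Coast − 7h = 05:58 UTC.
1 April 2018 is a Sunday, so the first Sunday is April 1 and the third is April 15.
1 November 2018 is a Thursday, so Saturdays fall on 3, 10, 17, 24; the last is November 24.
At the standard offset (UTC−06:00), 05:58 UTC − 6h = 23:58 Irion Prefecture standard time (rolling into the previous day, 19 March 2018).
Daylight saving runs 15 April – 24 November; the standard-time date in Irion Prefecture, March 19, 2018, is outside that window, so Irion Prefecture is on standard time at UTC−06:00.
05:58 UTC − 6h = 23:58 Irion Prefecture (rolling into the previous day, 19 March 2018).

23:58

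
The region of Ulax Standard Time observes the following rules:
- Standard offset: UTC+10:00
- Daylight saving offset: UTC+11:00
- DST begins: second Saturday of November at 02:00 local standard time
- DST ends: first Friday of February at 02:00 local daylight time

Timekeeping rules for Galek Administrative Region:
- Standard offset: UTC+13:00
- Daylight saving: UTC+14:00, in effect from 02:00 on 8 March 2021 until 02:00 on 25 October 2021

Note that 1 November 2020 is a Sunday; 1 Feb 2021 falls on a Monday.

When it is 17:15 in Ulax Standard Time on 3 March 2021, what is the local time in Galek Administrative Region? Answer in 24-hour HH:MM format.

1 November 2020 is a Sunday, so the first Saturday is November 7 and the second is November 14.
1 February 2021 is a Monday, so the first Friday is February 5.
3 March 2021 is outside the daylight-saving period (14 November 2020 – 5 February 2021), so Ulax Standard Time is on standard time, UTC+10:00.
17:15 Ulax Standard Time − 10h = 07:15 UTC.
At the standard offset (UTC+13:00), 07:15 UTC + 13h = 20:15 Galek Administrative Region standard time.
Daylight saving runs 8 March – 25 October; the standard-time date in Galek Administrative Region, 3 March 2021, is outside that window, so Galek Administrative Region is on standard time at UTC+13:00.
07:15 UTC + 13h = 20:15 Galek Administrative Region.

20:15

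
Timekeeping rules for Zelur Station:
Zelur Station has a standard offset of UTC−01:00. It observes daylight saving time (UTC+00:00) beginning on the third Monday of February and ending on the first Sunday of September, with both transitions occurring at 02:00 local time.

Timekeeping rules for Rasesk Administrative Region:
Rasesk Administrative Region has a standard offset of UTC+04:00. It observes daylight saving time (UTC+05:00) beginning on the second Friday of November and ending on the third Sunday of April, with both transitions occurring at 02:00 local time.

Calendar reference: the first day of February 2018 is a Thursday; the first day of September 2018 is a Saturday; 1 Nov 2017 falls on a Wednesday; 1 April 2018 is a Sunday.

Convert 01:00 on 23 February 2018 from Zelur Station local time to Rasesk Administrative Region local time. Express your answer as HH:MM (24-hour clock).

06:00

1 February 2018 is a Thursday, so the first Monday is February 5 and the third is February 19.
1 September 2018 is a Saturday, so the first Sunday is September 2.
23 February 2018 falls between 19 February and 2 September, so daylight saving is in effect and Zelur Station is at UTC+00:00.
01:00 Zelur Station − 0h = 01:00 UTC.
1 November 2017 is a Wednesday, so the first Friday is November 3 and the second is November 10.
1 April 2018 is a Sunday, so the first Sunday is April 1 and the third is April 15.
At the standard offset (UTC+04:00), 01:00 UTC + 4h = 05:00 Rasesk Administrative Region standard time.
Daylight saving runs 10 November 2017 – 15 April 2018; the standard-time date in Rasesk Administrative Region, 23 February 2018, is inside that window, so Rasesk Administrative Region is at UTC+05:00.
01:00 UTC + 5h = 06:00 Rasesk Administrative Region.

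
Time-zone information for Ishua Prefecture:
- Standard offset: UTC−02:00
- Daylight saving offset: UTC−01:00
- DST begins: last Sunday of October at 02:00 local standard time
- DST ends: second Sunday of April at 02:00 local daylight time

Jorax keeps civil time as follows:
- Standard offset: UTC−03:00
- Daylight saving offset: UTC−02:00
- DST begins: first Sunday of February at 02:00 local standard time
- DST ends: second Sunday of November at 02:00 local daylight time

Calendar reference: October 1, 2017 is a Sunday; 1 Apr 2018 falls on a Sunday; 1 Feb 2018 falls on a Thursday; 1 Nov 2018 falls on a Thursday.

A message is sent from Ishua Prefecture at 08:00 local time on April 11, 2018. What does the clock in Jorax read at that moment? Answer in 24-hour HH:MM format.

1 October 2017 is a Sunday, so Sundays fall on 1, 8, 15, 22, 29; the last is October 29.
1 April 2018 is a Sunday, so the first Sunday is April 1 and the second is April 8.
April 11, 2018 is outside the daylight-saving period (29 October 2017 – 8 April 2018), so Ishua Prefecture is on standard time, UTC−02:00.
08:00 Ishua Prefecture + 2h = 10:00 UTC.
1 February 2018 is a Thursday, so the first Sunday is February 4.
1 November 2018 is a Thursday, so the first Sunday is November 4 and the second is November 11.
At the standard offset (UTC−03:00), 10:00 UTC − 3h = 07:00 Jorax standard time.
Daylight saving runs 4 February – 11 November; the standard-time date in Jorax, April 11, 2018, is inside that window, so Jorax is at UTC−02:00.
10:00 UTC − 2h = 08:00 Jorax.

08:00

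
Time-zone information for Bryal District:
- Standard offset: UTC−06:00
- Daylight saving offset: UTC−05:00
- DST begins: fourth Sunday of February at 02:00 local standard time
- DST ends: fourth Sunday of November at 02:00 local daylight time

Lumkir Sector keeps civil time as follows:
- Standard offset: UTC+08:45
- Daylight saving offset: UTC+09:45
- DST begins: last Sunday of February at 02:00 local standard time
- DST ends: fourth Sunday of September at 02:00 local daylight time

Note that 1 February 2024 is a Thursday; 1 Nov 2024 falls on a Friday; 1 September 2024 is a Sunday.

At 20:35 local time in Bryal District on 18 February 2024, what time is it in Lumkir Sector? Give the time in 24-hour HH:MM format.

1 February 2024 is a Thursday, so the first Sunday is February 4 and the fourth is February 25.
1 November 2024 is a Friday, so the first Sunday is November 3 and the fourth is November 24.
18 February 2024 is outside the daylight-saving period (25 February – 24 November), so Bryal District is on standard time, UTC−06:00.
20:35 Bryal District + 6h = 02:35 UTC (rolling into the next day, 19 February 2024).
1 February 2024 is a Thursday, so Sundays fall on 4, 11, 18, 25; the last is February 25.
1 September 2024 is a Sunday, so the first Sunday is September 1 and the fourth is September 22.
At the standard offset (UTC+08:45), 02:35 UTC + 8h45m = 11:20 Lumkir Sector standard time.
Daylight saving runs 25 February – 22 September; the standard-time date in Lumkir Sector, 19 February 2024, is outside that window, so Lumkir Sector is on standard time at UTC+08:45.
02:35 UTC + 8h45m = 11:20 Lumkir Sector.

11:20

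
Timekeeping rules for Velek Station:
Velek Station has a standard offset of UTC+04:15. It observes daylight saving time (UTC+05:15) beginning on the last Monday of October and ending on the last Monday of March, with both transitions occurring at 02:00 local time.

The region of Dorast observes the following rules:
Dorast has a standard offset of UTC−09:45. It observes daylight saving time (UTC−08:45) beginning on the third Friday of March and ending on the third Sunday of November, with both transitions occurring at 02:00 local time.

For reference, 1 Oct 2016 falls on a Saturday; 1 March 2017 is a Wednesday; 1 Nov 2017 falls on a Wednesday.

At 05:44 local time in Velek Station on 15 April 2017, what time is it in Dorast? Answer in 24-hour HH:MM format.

1 October 2016 is a Saturday, so Mondays fall on 3, 10, 17, 24, 31; the last is October 31.
1 March 2017 is a Wednesday, so Mondays fall on 6, 13, 20, 27; the last is March 27.
15 April 2017 is outside the daylight-saving period (31 October 2016 – 27 March 2017), so Velek Station is on standard time, UTC+04:15.
05:44 Velek Station − 4h15m = 01:29 UTC.
1 March 2017 is a Wednesday, so the first Friday is March 3 and the third is March 17.
1 November 2017 is a Wednesday, so the first Sunday is November 5 and the third is November 19.
At the standard offset (UTC−09:45), 01:29 UTC − 9h45m = 15:44 Dorast standard time (rolling into the previous day, 14 April 2017).
Daylight saving runs 17 March – 19 November; the standard-time date in Dorast, 14 April 2017, is inside that window, so Dorast is at UTC−08:45.
01:29 UTC − 8h45m = 16:44 Dorast (rolling into the previous day, 14 April 2017).

16:44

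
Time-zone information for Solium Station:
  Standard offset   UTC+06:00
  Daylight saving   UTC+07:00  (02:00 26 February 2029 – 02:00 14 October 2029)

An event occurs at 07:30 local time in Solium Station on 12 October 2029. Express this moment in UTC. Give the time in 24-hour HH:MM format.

Daylight saving runs 26 February – 14 October; 12 October 2029 is inside that window, so Solium Station is at UTC+07:00.
07:30 local − 7h = 00:30 UTC.

00:30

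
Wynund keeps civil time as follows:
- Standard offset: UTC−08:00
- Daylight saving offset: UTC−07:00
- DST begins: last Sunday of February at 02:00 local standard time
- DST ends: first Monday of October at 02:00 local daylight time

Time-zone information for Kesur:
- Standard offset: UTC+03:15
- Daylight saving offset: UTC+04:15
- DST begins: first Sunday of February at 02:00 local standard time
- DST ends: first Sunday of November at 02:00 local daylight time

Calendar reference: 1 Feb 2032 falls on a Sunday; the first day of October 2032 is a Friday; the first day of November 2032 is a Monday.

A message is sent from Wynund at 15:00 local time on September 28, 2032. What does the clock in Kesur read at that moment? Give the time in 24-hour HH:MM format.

1 February 2032 is a Sunday, so Sundays fall on 1, 8, 15, 22, 29; the last is February 29.
1 October 2032 is a Friday, so the first Monday is October 4.
Daylight saving runs 29 February – 4 October; September 28, 2032 is inside that window, so Wynund is at UTC−07:00.
15:00 Wynund + 7h = 22:00 UTC.
1 February 2032 is a Sunday, so the first Sunday is February 1.
1 November 2032 is a Monday, so the first Sunday is November 7.
At the standard offset (UTC+03:15), 22:00 UTC + 3h15m = 01:15 Kesur standard time (rolling into the next day, 29 September 2032).
Daylight saving runs 1 February – 7 November; the standard-time date in Kesur, September 29, 2032, is inside that window, so Kesur is at UTC+04:15.
22:00 UTC + 4h15m = 02:15 Kesur (rolling into the next day, 29 September 2032).

02:15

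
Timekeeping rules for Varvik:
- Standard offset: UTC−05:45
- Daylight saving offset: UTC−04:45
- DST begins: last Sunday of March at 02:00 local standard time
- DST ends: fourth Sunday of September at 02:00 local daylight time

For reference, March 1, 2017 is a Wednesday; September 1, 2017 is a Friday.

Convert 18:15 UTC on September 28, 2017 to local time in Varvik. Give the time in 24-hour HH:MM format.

12:30

1 March 2017 is a Wednesday, so Sundays fall on 5, 12, 19, 26; the last is March 26.
1 September 2017 is a Friday, so the first Sunday is September 3 and the fourth is September 24.
At the standard offset (UTC−05:45), 18:15 UTC − 5h45m = 12:30 Varvik standard time.
The standard-time date in Varvik, September 28, 2017, does not fall between 26 March and 24 September, so daylight saving is not in effect and Varvik is at UTC−05:45.
18:15 UTC − 5h45m = 12:30 local.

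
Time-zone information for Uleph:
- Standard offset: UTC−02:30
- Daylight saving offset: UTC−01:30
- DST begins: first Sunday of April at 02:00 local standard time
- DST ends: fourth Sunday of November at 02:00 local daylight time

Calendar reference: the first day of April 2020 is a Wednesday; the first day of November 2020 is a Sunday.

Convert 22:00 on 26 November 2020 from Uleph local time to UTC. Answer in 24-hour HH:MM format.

00:30

1 April 2020 is a Wednesday, so the first Sunday is April 5.
1 November 2020 is a Sunday, so the first Sunday is November 1 and the fourth is November 22.
26 November 2020 is outside the daylight-saving period (5 April – 22 November), so Uleph is on standard time, UTC−02:30.
22:00 local + 2h30m = 00:30 UTC (rolling into the next day, 27 November 2020).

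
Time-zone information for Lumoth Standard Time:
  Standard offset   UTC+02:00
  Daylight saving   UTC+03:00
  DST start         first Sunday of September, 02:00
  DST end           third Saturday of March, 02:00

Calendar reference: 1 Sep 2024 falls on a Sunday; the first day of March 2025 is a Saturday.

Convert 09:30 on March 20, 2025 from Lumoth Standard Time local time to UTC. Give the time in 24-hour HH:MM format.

07:30

1 September 2024 is a Sunday, so the first Sunday is September 1.
1 March 2025 is a Saturday, so the first Saturday is March 1 and the third is March 15.
Daylight saving runs 1 September 2024 – 15 March 2025; March 20, 2025 is outside that window, so Lumoth Standard Time is on standard time at UTC+02:00.
09:30 local − 2h = 07:30 UTC.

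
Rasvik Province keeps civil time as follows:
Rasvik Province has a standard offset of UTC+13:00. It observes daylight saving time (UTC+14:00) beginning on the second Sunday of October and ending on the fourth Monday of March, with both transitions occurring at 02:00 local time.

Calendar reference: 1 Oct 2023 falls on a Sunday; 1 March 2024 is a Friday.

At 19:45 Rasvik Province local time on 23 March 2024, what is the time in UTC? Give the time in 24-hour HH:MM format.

1 October 2023 is a Sunday, so the first Sunday is October 1 and the second is October 8.
1 March 2024 is a Friday, so the first Monday is March 4 and the fourth is March 25.
23 March 2024 lies within the daylight-saving period (8 October 2023 – 25 March 2024), so Rasvik Province is on daylight time, UTC+14:00.
19:45 local − 14h = 05:45 UTC.

05:45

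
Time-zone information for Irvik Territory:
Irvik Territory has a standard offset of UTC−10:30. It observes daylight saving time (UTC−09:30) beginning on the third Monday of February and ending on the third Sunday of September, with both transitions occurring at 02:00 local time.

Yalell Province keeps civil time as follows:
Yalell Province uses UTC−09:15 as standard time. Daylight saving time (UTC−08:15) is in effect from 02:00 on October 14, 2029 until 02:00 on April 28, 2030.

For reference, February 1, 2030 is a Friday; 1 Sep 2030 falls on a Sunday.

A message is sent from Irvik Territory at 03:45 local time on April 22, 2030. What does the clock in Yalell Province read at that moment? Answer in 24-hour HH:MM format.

05:00

1 February 2030 is a Friday, so the first Monday is February 4 and the third is February 18.
1 September 2030 is a Sunday, so the first Sunday is September 1 and the third is September 15.
Daylight saving runs 18 February – 15 September; April 22, 2030 is inside that window, so Irvik Territory is at UTC−09:30.
03:45 Irvik Territory + 9h30m = 13:15 UTC.
At the standard offset (UTC−09:15), 13:15 UTC − 9h15m = 04:00 Yalell Province standard time.
The standard-time date in Yalell Province, April 22, 2030, falls between 14 October 2029 and 28 April 2030, so daylight saving is in effect and Yalell Province is at UTC−08:15.
13:15 UTC − 8h15m = 05:00 Yalell Province.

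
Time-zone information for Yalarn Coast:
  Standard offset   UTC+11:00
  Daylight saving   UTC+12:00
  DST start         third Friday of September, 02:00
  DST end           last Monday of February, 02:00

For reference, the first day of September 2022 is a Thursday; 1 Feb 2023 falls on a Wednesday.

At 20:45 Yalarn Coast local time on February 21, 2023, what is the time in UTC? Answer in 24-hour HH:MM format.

08:45

1 September 2022 is a Thursday, so the first Friday is September 2 and the third is September 16.
1 February 2023 is a Wednesday, so Mondays fall on 6, 13, 20, 27; the last is February 27.
Daylight saving runs 16 September 2022 – 27 February 2023; February 21, 2023 is inside that window, so Yalarn Coast is at UTC+12:00.
20:45 local − 12h = 08:45 UTC.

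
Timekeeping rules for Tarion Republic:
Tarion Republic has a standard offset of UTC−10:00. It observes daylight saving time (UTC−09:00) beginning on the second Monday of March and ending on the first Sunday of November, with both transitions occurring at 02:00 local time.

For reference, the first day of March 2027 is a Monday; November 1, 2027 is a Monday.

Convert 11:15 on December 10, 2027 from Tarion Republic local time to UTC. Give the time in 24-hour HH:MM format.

1 March 2027 is a Monday, so the first Monday is March 1 and the second is March 8.
1 November 2027 is a Monday, so the first Sunday is November 7.
December 10, 2027 is outside the daylight-saving period (8 March – 7 November), so Tarion Republic is on standard time, UTC−10:00.
11:15 local + 10h = 21:15 UTC.

21:15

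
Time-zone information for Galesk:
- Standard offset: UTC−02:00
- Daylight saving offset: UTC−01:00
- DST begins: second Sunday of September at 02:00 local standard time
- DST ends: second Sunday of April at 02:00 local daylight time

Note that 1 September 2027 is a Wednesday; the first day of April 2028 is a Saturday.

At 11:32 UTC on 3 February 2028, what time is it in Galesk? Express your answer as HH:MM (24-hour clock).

1 September 2027 is a Wednesday, so the first Sunday is September 5 and the second is September 12.
1 April 2028 is a Saturday, so the first Sunday is April 2 and the second is April 9.
At the standard offset (UTC−02:00), 11:32 UTC − 2h = 09:32 Galesk standard time.
Daylight saving runs 12 September 2027 – 9 April 2028; the standard-time date in Galesk, 3 February 2028, is inside that window, so Galesk is at UTC−01:00.
11:32 UTC − 1h = 10:32 local.

10:32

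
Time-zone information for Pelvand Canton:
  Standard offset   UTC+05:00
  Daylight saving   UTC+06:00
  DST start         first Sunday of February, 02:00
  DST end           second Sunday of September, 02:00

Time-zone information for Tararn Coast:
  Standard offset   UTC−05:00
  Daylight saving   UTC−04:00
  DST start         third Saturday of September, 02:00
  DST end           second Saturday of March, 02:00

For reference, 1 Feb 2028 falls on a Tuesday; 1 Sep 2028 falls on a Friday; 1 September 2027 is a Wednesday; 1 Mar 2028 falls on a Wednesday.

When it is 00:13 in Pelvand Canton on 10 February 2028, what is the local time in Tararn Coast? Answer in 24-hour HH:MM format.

14:13

1 February 2028 is a Tuesday, so the first Sunday is February 6.
1 September 2028 is a Friday, so the first Sunday is September 3 and the second is September 10.
Daylight saving runs 6 February – 10 September; 10 February 2028 is inside that window, so Pelvand Canton is at UTC+06:00.
00:13 Pelvand Canton − 6h = 18:13 UTC (rolling into the previous day, 9 February 2028).
1 September 2027 is a Wednesday, so the first Saturday is September 4 and the third is September 18.
1 March 2028 is a Wednesday, so the first Saturday is March 4 and the second is March 11.
At the standard offset (UTC−05:00), 18:13 UTC − 5h = 13:13 Tararn Coast standard time.
The standard-time date in Tararn Coast, 9 February 2028, falls between 18 September 2027 and 11 March 2028, so daylight saving is in effect and Tararn Coast is at UTC−04:00.
18:13 UTC − 4h = 14:13 Tararn Coast.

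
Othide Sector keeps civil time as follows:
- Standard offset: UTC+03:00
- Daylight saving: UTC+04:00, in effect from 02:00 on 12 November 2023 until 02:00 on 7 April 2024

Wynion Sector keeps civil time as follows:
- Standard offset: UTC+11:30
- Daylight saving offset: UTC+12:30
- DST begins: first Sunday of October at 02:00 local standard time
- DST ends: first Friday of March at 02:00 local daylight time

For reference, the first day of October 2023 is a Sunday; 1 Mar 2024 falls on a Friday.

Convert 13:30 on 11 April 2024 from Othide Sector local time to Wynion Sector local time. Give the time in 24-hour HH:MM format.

22:00

Daylight saving runs 12 November 2023 – 7 April 2024; 11 April 2024 is outside that window, so Othide Sector is on standard time at UTC+03:00.
13:30 Othide Sector − 3h = 10:30 UTC.
1 October 2023 is a Sunday, so the first Sunday is October 1.
1 March 2024 is a Friday, so the first Friday is March 1.
At the standard offset (UTC+11:30), 10:30 UTC + 11h30m = 22:00 Wynion Sector standard time.
The standard-time date in Wynion Sector, 11 April 2024, is outside the daylight-saving period (1 October 2023 – 1 March 2024), so Wynion Sector is on standard time, UTC+11:30.
10:30 UTC + 11h30m = 22:00 Wynion Sector.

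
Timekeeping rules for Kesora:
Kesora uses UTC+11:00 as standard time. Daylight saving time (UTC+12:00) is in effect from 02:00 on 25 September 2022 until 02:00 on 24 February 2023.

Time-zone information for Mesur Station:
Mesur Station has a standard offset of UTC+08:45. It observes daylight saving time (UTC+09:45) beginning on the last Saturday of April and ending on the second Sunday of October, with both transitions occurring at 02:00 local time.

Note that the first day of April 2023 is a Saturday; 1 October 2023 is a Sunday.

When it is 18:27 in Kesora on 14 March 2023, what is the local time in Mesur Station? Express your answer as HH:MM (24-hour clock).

16:12

14 March 2023 is outside the daylight-saving period (25 September 2022 – 24 February 2023), so Kesora is on standard time, UTC+11:00.
18:27 Kesora − 11h = 07:27 UTC.
1 April 2023 is a Saturday, so Saturdays fall on 1, 8, 15, 22, 29; the last is April 29.
1 October 2023 is a Sunday, so the first Sunday is October 1 and the second is October 8.
At the standard offset (UTC+08:45), 07:27 UTC + 8h45m = 16:12 Mesur Station standard time.
The standard-time date in Mesur Station, 14 March 2023, is outside the daylight-saving period (29 April – 8 October), so Mesur Station is on standard time, UTC+08:45.
07:27 UTC + 8h45m = 16:12 Mesur Station.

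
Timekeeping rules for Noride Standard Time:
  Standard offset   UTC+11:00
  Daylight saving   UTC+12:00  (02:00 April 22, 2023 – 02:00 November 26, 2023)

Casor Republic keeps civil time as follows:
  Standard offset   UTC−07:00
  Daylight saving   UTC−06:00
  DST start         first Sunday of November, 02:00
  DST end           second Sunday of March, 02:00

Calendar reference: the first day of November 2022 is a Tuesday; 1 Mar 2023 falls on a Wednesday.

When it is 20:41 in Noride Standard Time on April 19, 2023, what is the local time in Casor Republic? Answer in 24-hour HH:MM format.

02:41

Daylight saving runs 22 April – 26 November; April 19, 2023 is outside that window, so Noride Standard Time is on standard time at UTC+11:00.
20:41 Noride Standard Time − 11h = 09:41 UTC.
1 November 2022 is a Tuesday, so the first Sunday is November 6.
1 March 2023 is a Wednesday, so the first Sunday is March 5 and the second is March 12.
At the standard offset (UTC−07:00), 09:41 UTC − 7h = 02:41 Casor Republic standard time.
The standard-time date in Casor Republic, April 19, 2023, does not fall between 6 November 2022 and 12 March 2023, so daylight saving is not in effect and Casor Republic is at UTC−07:00.
09:41 UTC − 7h = 02:41 Casor Republic.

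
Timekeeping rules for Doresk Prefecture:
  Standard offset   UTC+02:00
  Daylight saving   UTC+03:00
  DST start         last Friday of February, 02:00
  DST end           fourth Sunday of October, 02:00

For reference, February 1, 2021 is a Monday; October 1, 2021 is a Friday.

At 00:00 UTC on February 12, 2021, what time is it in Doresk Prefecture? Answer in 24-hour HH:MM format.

1 February 2021 is a Monday, so Fridays fall on 5, 12, 19, 26; the last is February 26.
1 October 2021 is a Friday, so the first Sunday is October 3 and the fourth is October 24.
At the standard offset (UTC+02:00), 00:00 UTC + 2h = 02:00 Doresk Prefecture standard time.
The standard-time date in Doresk Prefecture, February 12, 2021, does not fall between 26 February and 24 October, so daylight saving is not in effect and Doresk Prefecture is at UTC+02:00.
00:00 UTC + 2h = 02:00 local.

02:00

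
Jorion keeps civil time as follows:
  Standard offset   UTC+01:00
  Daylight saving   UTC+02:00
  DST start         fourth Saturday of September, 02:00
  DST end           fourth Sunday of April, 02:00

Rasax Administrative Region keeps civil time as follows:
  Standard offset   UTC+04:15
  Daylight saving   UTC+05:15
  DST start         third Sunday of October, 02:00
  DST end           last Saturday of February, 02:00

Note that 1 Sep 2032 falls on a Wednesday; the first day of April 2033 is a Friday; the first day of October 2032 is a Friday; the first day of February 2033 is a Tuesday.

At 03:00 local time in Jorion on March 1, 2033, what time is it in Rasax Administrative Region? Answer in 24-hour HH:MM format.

1 September 2032 is a Wednesday, so the first Saturday is September 4 and the fourth is September 25.
1 April 2033 is a Friday, so the first Sunday is April 3 and the fourth is April 24.
March 1, 2033 lies within the daylight-saving period (25 September 2032 – 24 April 2033), so Jorion is on daylight time, UTC+02:00.
03:00 Jorion − 2h = 01:00 UTC.
1 October 2032 is a Friday, so the first Sunday is October 3 and the third is October 17.
1 February 2033 is a Tuesday, so Saturdays fall on 5, 12, 19, 26; the last is February 26.
At the standard offset (UTC+04:15), 01:00 UTC + 4h15m = 05:15 Rasax Administrative Region standard time.
The standard-time date in Rasax Administrative Region, March 1, 2033, does not fall between 17 October 2032 and 26 February 2033, so daylight saving is not in effect and Rasax Administrative Region is at UTC+04:15.
01:00 UTC + 4h15m = 05:15 Rasax Administrative Region.

05:15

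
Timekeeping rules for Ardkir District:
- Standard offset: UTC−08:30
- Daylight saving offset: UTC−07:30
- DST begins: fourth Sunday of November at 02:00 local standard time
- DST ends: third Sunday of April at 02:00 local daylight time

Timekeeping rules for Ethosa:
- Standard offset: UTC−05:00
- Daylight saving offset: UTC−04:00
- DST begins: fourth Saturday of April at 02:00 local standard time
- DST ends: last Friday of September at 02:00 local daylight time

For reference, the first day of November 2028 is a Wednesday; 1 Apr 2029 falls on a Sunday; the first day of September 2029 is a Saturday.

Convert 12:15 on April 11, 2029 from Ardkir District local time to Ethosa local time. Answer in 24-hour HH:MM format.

14:45

1 November 2028 is a Wednesday, so the first Sunday is November 5 and the fourth is November 26.
1 April 2029 is a Sunday, so the first Sunday is April 1 and the third is April 15.
April 11, 2029 falls between 26 November 2028 and 15 April 2029, so daylight saving is in effect and Ardkir District is at UTC−07:30.
12:15 Ardkir District + 7h30m = 19:45 UTC.
1 April 2029 is a Sunday, so the first Saturday is April 7 and the fourth is April 28.
1 September 2029 is a Saturday, so Fridays fall on 7, 14, 21, 28; the last is September 28.
At the standard offset (UTC−05:00), 19:45 UTC − 5h = 14:45 Ethosa standard time.
The standard-time date in Ethosa, April 11, 2029, does not fall between 28 April and 28 September, so daylight saving is not in effect and Ethosa is at UTC−05:00.
19:45 UTC − 5h = 14:45 Ethosa.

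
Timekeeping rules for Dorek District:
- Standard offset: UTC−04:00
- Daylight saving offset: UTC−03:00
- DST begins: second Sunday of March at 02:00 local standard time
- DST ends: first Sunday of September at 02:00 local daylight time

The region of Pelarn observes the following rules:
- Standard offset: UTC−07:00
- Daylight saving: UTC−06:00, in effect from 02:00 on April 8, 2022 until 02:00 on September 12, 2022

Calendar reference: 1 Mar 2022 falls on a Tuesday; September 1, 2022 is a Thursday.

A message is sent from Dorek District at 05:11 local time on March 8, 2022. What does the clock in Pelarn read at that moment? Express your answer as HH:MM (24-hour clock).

02:11

1 March 2022 is a Tuesday, so the first Sunday is March 6 and the second is March 13.
1 September 2022 is a Thursday, so the first Sunday is September 4.
March 8, 2022 does not fall between 13 March and 4 September, so daylight saving is not in effect and Dorek District is at UTC−04:00.
05:11 Dorek District + 4h = 09:11 UTC.
At the standard offset (UTC−07:00), 09:11 UTC − 7h = 02:11 Pelarn standard time.
The standard-time date in Pelarn, March 8, 2022, is outside the daylight-saving period (8 April – 12 September), so Pelarn is on standard time, UTC−07:00.
09:11 UTC − 7h = 02:11 Pelarn.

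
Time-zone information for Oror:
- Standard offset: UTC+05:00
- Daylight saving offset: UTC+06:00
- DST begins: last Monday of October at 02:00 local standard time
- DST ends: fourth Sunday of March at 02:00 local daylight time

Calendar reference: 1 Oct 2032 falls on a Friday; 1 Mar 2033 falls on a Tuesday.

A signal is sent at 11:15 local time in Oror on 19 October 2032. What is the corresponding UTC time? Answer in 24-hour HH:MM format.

06:15

1 October 2032 is a Friday, so Mondays fall on 4, 11, 18, 25; the last is October 25.
1 March 2033 is a Tuesday, so the first Sunday is March 6 and the fourth is March 27.
19 October 2032 is outside the daylight-saving period (25 October 2032 – 27 March 2033), so Oror is on standard time, UTC+05:00.
11:15 local − 5h = 06:15 UTC.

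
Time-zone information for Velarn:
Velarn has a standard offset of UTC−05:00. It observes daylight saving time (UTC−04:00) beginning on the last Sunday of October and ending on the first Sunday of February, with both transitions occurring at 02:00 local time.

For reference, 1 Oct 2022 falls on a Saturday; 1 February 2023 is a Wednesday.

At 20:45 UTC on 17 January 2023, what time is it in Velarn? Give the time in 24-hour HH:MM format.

1 October 2022 is a Saturday, so Sundays fall on 2, 9, 16, 23, 30; the last is October 30.
1 February 2023 is a Wednesday, so the first Sunday is February 5.
At the standard offset (UTC−05:00), 20:45 UTC − 5h = 15:45 Velarn standard time.
The standard-time date in Velarn, 17 January 2023, lies within the daylight-saving period (30 October 2022 – 5 February 2023), so Velarn is on daylight time, UTC−04:00.
20:45 UTC − 4h = 16:45 local.

16:45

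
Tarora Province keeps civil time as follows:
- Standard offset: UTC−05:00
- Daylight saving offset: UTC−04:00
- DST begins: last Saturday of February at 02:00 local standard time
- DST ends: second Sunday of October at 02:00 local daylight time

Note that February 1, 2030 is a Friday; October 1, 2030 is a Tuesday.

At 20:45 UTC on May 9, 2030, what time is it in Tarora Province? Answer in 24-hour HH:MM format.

16:45

1 February 2030 is a Friday, so Saturdays fall on 2, 9, 16, 23; the last is February 23.
1 October 2030 is a Tuesday, so the first Sunday is October 6 and the second is October 13.
At the standard offset (UTC−05:00), 20:45 UTC − 5h = 15:45 Tarora Province standard time.
Daylight saving runs 23 February – 13 October; the standard-time date in Tarora Province, May 9, 2030, is inside that window, so Tarora Province is at UTC−04:00.
20:45 UTC − 4h = 16:45 local.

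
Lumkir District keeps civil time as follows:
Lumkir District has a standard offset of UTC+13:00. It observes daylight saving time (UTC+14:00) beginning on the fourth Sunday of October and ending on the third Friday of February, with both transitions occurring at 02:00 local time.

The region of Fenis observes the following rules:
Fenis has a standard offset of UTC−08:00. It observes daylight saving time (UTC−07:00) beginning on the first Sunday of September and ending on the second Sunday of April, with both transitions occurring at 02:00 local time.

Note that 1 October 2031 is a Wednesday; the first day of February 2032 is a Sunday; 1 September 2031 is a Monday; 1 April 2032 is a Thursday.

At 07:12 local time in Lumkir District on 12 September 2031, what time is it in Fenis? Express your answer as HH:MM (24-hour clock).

11:12

1 October 2031 is a Wednesday, so the first Sunday is October 5 and the fourth is October 26.
1 February 2032 is a Sunday, so the first Friday is February 6 and the third is February 20.
Daylight saving runs 26 October 2031 – 20 February 2032; 12 September 2031 is outside that window, so Lumkir District is on standard time at UTC+13:00.
07:12 Lumkir District − 13h = 18:12 UTC (rolling into the previous day, 11 September 2031).
1 September 2031 is a Monday, so the first Sunday is September 7.
1 April 2032 is a Thursday, so the first Sunday is April 4 and the second is April 11.
At the standard offset (UTC−08:00), 18:12 UTC − 8h = 10:12 Fenis standard time.
Daylight saving runs 7 September 2031 – 11 April 2032; the standard-time date in Fenis, 11 September 2031, is inside that window, so Fenis is at UTC−07:00.
18:12 UTC − 7h = 11:12 Fenis.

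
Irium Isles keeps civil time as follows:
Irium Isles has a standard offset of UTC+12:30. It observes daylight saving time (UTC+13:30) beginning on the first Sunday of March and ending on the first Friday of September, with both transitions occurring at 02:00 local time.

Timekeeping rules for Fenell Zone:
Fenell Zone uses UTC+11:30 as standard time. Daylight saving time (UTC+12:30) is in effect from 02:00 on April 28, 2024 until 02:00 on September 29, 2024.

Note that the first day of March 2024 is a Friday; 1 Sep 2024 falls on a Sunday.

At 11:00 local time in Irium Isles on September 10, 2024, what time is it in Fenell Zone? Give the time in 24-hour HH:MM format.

11:00

1 March 2024 is a Friday, so the first Sunday is March 3.
1 September 2024 is a Sunday, so the first Friday is September 6.
Daylight saving runs 3 March – 6 September; September 10, 2024 is outside that window, so Irium Isles is on standard time at UTC+12:30.
11:00 Irium Isles − 12h30m = 22:30 UTC (rolling into the previous day, 9 September 2024).
At the standard offset (UTC+11:30), 22:30 UTC + 11h30m = 10:00 Fenell Zone standard time (rolling into the next day, 10 September 2024).
Daylight saving runs 28 April – 29 September; the standard-time date in Fenell Zone, September 10, 2024, is inside that window, so Fenell Zone is at UTC+12:30.
22:30 UTC + 12h30m = 11:00 Fenell Zone (rolling into the next day, 10 September 2024).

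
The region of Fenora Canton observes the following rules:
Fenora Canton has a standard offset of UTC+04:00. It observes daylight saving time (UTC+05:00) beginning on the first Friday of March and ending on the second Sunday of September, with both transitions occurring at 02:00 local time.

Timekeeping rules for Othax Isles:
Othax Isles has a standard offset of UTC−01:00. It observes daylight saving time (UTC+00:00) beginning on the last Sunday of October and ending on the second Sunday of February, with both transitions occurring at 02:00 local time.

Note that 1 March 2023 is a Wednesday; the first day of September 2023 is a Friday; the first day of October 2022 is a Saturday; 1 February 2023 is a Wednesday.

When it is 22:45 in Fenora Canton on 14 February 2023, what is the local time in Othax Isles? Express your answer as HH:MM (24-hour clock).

1 March 2023 is a Wednesday, so the first Friday is March 3.
1 September 2023 is a Friday, so the first Sunday is September 3 and the second is September 10.
Daylight saving runs 3 March – 10 September; 14 February 2023 is outside that window, so Fenora Canton is on standard time at UTC+04:00.
22:45 Fenora Canton − 4h = 18:45 UTC.
1 October 2022 is a Saturday, so Sundays fall on 2, 9, 16, 23, 30; the last is October 30.
1 February 2023 is a Wednesday, so the first Sunday is February 5 and the second is February 12.
At the standard offset (UTC−01:00), 18:45 UTC − 1h = 17:45 Othax Isles standard time.
The standard-time date in Othax Isles, 14 February 2023, is outside the daylight-saving period (30 October 2022 – 12 February 2023), so Othax Isles is on standard time, UTC−01:00.
18:45 UTC − 1h = 17:45 Othax Isles.

17:45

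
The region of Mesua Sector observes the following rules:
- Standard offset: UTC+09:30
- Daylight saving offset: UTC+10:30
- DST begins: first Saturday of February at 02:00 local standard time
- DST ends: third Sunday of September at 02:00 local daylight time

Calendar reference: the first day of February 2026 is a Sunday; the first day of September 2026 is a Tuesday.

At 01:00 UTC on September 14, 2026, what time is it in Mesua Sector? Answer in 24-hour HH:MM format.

11:30

1 February 2026 is a Sunday, so the first Saturday is February 7.
1 September 2026 is a Tuesday, so the first Sunday is September 6 and the third is September 20.
At the standard offset (UTC+09:30), 01:00 UTC + 9h30m = 10:30 Mesua Sector standard time.
Daylight saving runs 7 February – 20 September; the standard-time date in Mesua Sector, September 14, 2026, is inside that window, so Mesua Sector is at UTC+10:30.
01:00 UTC + 10h30m = 11:30 local.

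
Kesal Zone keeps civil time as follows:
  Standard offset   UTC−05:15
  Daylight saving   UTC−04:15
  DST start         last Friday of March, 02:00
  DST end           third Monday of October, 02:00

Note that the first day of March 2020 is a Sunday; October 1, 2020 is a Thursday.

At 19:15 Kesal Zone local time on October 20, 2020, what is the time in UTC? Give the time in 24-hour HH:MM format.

00:30

1 March 2020 is a Sunday, so Fridays fall on 6, 13, 20, 27; the last is March 27.
1 October 2020 is a Thursday, so the first Monday is October 5 and the third is October 19.
Daylight saving runs 27 March – 19 October; October 20, 2020 is outside that window, so Kesal Zone is on standard time at UTC−05:15.
19:15 local + 5h15m = 00:30 UTC (rolling into the next day, 21 October 2020).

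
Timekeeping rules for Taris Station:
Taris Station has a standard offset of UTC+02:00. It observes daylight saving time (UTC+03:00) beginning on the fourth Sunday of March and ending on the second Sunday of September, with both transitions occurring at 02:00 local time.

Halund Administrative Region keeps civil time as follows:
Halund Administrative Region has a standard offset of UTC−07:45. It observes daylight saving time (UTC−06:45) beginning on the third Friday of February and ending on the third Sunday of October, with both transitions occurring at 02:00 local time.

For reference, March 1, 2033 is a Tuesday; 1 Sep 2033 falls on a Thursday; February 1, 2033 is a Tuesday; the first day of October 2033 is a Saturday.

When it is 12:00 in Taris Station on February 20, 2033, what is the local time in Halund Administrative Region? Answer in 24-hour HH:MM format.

03:15

1 March 2033 is a Tuesday, so the first Sunday is March 6 and the fourth is March 27.
1 September 2033 is a Thursday, so the first Sunday is September 4 and the second is September 11.
February 20, 2033 does not fall between 27 March and 11 September, so daylight saving is not in effect and Taris Station is at UTC+02:00.
12:00 Taris Station − 2h = 10:00 UTC.
1 February 2033 is a Tuesday, so the first Friday is February 4 and the third is February 18.
1 October 2033 is a Saturday, so the first Sunday is October 2 and the third is October 16.
At the standard offset (UTC−07:45), 10:00 UTC − 7h45m = 02:15 Halund Administrative Region standard time.
The standard-time date in Halund Administrative Region, February 20, 2033, lies within the daylight-saving period (18 February – 16 October), so Halund Administrative Region is on daylight time, UTC−06:45.
10:00 UTC − 6h45m = 03:15 Halund Administrative Region.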